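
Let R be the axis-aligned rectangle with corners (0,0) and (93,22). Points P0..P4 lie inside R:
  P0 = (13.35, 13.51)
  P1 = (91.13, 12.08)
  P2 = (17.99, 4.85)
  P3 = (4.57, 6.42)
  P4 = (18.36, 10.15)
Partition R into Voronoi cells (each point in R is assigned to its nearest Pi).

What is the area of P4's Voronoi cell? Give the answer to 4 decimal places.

Area of P4's cell: 580.2152

1. box [0,93]×[0,22]: [(0, 0) (93, 0) (93, 22) (0, 22)]
2. ⊥bis P4·P0 via (15.855,11.83): [(7.9211, 0) (93, 0) (93, 22) (22.6756, 22)]  |A|=1709.4362
3. ⊥bis P4·P1 via (54.745,11.115): [(7.9211, 0) (55.0398, 0) (54.4563, 22) (22.6756, 22)]  |A|=867.8933
4. ⊥bis P4·P2 via (18.175,7.5): [(13.1847, 7.8484) (54.9089, 4.9356) (54.4563, 22) (22.6756, 22)]  |A|=580.2152
5. ⊥bis P4·P3 via (11.465,8.285): [(13.1847, 7.8484) (54.9089, 4.9356) (54.4563, 22) (22.6756, 22)]  |A|=580.2152
6. canonical 4-gon: [(13.1847, 7.8484) (54.9089, 4.9356) (54.4563, 22) (22.6756, 22)]
7. shoelace: 580.2152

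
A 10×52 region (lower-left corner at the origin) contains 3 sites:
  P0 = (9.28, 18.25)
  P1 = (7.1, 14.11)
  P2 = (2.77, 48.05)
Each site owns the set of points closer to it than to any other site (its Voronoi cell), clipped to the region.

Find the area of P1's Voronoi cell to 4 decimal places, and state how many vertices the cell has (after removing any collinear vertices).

1. box [0,10]×[0,52]: [(0, 0) (10, 0) (10, 52) (0, 52)]
2. ⊥bis P1·P0 via (8.19,16.18): [(0, 20.4926) (0, 0) (10, 0) (10, 15.2269)]  |A|=178.5976
3. ⊥bis P1·P2 via (4.935,31.08): [(0, 20.4926) (0, 0) (10, 0) (10, 15.2269)]  |A|=178.5976
4. canonical 4-gon: [(0, 20.4926) (0, 0) (10, 0) (10, 15.2269)]
5. shoelace: 178.5976

Area of P1's cell: 178.5976 (4 vertices)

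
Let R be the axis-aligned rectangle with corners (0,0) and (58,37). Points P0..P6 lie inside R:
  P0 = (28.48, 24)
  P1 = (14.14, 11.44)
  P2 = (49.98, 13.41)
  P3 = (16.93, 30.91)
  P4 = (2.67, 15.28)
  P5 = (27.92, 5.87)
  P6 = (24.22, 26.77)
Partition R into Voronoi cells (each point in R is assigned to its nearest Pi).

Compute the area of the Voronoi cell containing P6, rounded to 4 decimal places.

1. box [0,58]×[0,37]: [(0, 0) (58, 0) (58, 37) (0, 37)]
2. ⊥bis P6·P0 via (26.35,25.385): [(0, 0) (9.8438, 0) (33.9025, 37) (0, 37)]  |A|=809.306
3. ⊥bis P6·P1 via (19.18,19.105): [(0, 31.7165) (21.3421, 17.6833) (33.9025, 37) (0, 37)]  |A|=383.8218
4. ⊥bis P6·P2 via (37.1,20.09): [(0, 31.7165) (21.3421, 17.6833) (33.9025, 37) (0, 37)]  |A|=383.8218
5. ⊥bis P6·P3 via (20.575,28.84): [(16.1703, 21.084) (21.3421, 17.6833) (33.9025, 37) (25.2091, 37)]  |A|=140.4895
6. ⊥bis P6·P4 via (13.445,21.025): [(16.1703, 21.084) (21.3421, 17.6833) (33.9025, 37) (25.2091, 37)]  |A|=140.4895
7. ⊥bis P6·P5 via (26.07,16.32): [(16.1703, 21.084) (21.3421, 17.6833) (33.9025, 37) (25.2091, 37)]  |A|=140.4895
8. canonical 4-gon: [(16.1703, 21.084) (21.3421, 17.6833) (33.9025, 37) (25.2091, 37)]
9. shoelace: 140.4895

Area of P6's cell: 140.4895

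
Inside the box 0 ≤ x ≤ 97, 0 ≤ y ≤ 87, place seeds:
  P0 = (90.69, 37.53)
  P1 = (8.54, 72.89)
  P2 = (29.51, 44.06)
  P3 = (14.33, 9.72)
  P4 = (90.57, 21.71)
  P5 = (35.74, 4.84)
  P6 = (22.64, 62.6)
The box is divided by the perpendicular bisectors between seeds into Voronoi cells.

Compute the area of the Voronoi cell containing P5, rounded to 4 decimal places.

Area of P5's cell: 966.8386

1. box [0,97]×[0,87]: [(0, 0) (97, 0) (97, 87) (0, 87)]
2. ⊥bis P5·P0 via (63.215,21.185): [(0, 0) (75.8181, 0) (24.0614, 87) (0, 87)]  |A|=4344.7545
3. ⊥bis P5·P1 via (22.14,38.865): [(0, 30.0155) (0, 0) (75.8181, 0) (46.8269, 48.7325)]  |A|=2550.1675
4. ⊥bis P5·P2 via (32.625,24.45): [(0, 19.2676) (0, 0) (75.8181, 0) (58.7992, 28.6077)]  |A|=1650.95
5. ⊥bis P5·P3 via (25.035,7.28): [(28.8105, 23.8441) (23.3757, 0) (75.8181, 0) (58.7992, 28.6077)]  |A|=1094.7103
6. ⊥bis P5·P4 via (63.155,13.275): [(58.4543, 28.5529) (28.8105, 23.8441) (23.3757, 0) (67.2394, 0)]  |A|=966.8386
7. ⊥bis P5·P6 via (29.19,33.72): [(58.4543, 28.5529) (28.8105, 23.8441) (23.3757, 0) (67.2394, 0)]  |A|=966.8386
8. canonical 4-gon: [(58.4543, 28.5529) (28.8105, 23.8441) (23.3757, 0) (67.2394, 0)]
9. shoelace: 966.8386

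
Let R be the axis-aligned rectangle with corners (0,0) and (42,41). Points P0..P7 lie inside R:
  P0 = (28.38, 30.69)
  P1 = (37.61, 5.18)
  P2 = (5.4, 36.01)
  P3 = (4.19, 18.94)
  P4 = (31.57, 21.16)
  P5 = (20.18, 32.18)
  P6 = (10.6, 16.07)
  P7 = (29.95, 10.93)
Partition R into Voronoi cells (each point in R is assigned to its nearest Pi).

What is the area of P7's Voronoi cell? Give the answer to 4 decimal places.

1. box [0,42]×[0,41]: [(0, 0) (42, 0) (42, 41) (0, 41)]
2. ⊥bis P7·P0 via (29.165,20.81): [(0, 18.4927) (0, 0) (42, 0) (42, 21.8298)]  |A|=846.773
3. ⊥bis P7·P1 via (33.78,8.055): [(0, 18.4927) (0, 0) (27.7335, 0) (42, 19.0055) (42, 21.8298)]  |A|=711.2022
4. ⊥bis P7·P2 via (17.675,23.47): [(13.7025, 19.5815) (0, 6.1685) (0, 0) (27.7335, 0) (42, 19.0055) (42, 21.8298)]  |A|=626.7658
5. ⊥bis P7·P3 via (17.07,14.935): [(18.6367, 19.9735) (12.426, 0) (27.7335, 0) (42, 19.0055) (42, 21.8298)]  |A|=414.785
6. ⊥bis P7·P4 via (30.76,16.045): [(18.0414, 18.0591) (12.426, 0) (27.7335, 0) (38.8197, 14.7687)]  |A|=309.8921
7. ⊥bis P7·P5 via (25.065,21.555): [(18.0414, 18.0591) (12.426, 0) (27.7335, 0) (38.8197, 14.7687)]  |A|=309.8921
8. ⊥bis P7·P6 via (20.275,13.5): [(21.347, 17.5356) (16.689, 0) (27.7335, 0) (38.8197, 14.7687)]  |A|=241.1979
9. canonical 4-gon: [(21.347, 17.5356) (16.689, 0) (27.7335, 0) (38.8197, 14.7687)]
10. shoelace: 241.1979

Area of P7's cell: 241.1979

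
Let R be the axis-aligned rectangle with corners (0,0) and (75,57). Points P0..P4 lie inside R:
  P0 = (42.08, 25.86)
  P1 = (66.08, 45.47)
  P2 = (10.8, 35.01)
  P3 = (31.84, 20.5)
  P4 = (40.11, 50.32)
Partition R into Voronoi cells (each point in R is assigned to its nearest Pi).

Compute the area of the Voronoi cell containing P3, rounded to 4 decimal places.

Area of P3's cell: 906.1863

1. box [0,75]×[0,57]: [(0, 0) (75, 0) (75, 57) (0, 57)]
2. ⊥bis P3·P0 via (36.96,23.18): [(0, 0) (49.0933, 0) (19.2573, 57) (0, 57)]  |A|=1947.9928
3. ⊥bis P3·P1 via (48.96,32.985): [(0, 0) (49.0933, 0) (19.2573, 57) (0, 57)]  |A|=1947.9928
4. ⊥bis P3·P2 via (21.32,27.755): [(2.1791, 0) (49.0933, 0) (28.85, 38.6737)]  |A|=907.1741
5. ⊥bis P3·P4 via (35.975,35.41): [(28.1045, 37.5927) (2.1791, 0) (49.0933, 0) (29.6385, 37.1673)]  |A|=906.1863
6. canonical 4-gon: [(28.1045, 37.5927) (2.1791, 0) (49.0933, 0) (29.6385, 37.1673)]
7. shoelace: 906.1863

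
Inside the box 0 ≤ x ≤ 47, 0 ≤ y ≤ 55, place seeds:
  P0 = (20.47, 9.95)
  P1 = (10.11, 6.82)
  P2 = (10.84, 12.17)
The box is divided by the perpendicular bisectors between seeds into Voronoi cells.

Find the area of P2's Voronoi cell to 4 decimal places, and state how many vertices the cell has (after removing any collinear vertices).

1. box [0,47]×[0,55]: [(0, 0) (47, 0) (47, 55) (0, 55)]
2. ⊥bis P2·P0 via (15.655,11.06): [(0, 0) (13.1053, 0) (25.7845, 55) (0, 55)]  |A|=1069.4699
3. ⊥bis P2·P1 via (10.475,9.495): [(0, 10.9243) (15.1473, 8.8575) (25.7845, 55) (0, 55)]  |A|=928.6932
4. canonical 4-gon: [(0, 10.9243) (15.1473, 8.8575) (25.7845, 55) (0, 55)]
5. shoelace: 928.6932

Area of P2's cell: 928.6932 (4 vertices)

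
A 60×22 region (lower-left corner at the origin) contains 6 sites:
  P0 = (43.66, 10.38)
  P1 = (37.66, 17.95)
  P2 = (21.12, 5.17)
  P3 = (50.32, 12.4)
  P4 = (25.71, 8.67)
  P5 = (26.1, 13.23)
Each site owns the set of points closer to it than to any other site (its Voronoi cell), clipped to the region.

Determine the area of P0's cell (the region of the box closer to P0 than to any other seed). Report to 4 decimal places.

Area of P0's cell: 183.9611

1. box [0,60]×[0,22]: [(0, 0) (60, 0) (60, 22) (0, 22)]
2. ⊥bis P0·P1 via (40.66,14.165): [(22.7885, 0) (60, 0) (60, 22) (50.5452, 22)]  |A|=513.3299
3. ⊥bis P0·P2 via (32.39,7.775): [(32.4222, 7.6357) (34.1871, 0) (60, 0) (60, 22) (50.5452, 22)]  |A|=469.8115
4. ⊥bis P0·P3 via (46.99,11.39): [(45.0847, 17.672) (32.4222, 7.6357) (34.1871, 0) (50.4446, 0)]  |A|=200.8511
5. ⊥bis P0·P4 via (34.685,9.525): [(45.0847, 17.672) (34.6935, 9.4359) (35.5924, 0) (50.4446, 0)]  |A|=183.9611
6. ⊥bis P0·P5 via (34.88,11.805): [(45.0847, 17.672) (34.6935, 9.4359) (35.5924, 0) (50.4446, 0)]  |A|=183.9611
7. canonical 4-gon: [(45.0847, 17.672) (34.6935, 9.4359) (35.5924, 0) (50.4446, 0)]
8. shoelace: 183.9611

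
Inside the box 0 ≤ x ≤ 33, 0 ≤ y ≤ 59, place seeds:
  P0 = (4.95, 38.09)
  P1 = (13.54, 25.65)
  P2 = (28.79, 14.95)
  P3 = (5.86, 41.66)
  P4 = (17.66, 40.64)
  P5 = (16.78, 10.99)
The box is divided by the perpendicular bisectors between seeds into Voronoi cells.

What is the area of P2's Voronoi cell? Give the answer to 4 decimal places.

1. box [0,33]×[0,59]: [(0, 0) (33, 0) (33, 59) (0, 59)]
2. ⊥bis P2·P0 via (16.87,26.52): [(0, 9.1397) (0, 0) (33, 0) (33, 43.1379)]  |A|=862.5806
3. ⊥bis P2·P1 via (21.165,20.3): [(6.9217, 0) (33, 0) (33, 37.1676)]  |A|=484.634
4. ⊥bis P2·P3 via (17.325,28.305): [(6.9217, 0) (33, 0) (33, 37.1676)]  |A|=484.634
5. ⊥bis P2·P4 via (23.225,27.795): [(27.8208, 29.7861) (6.9217, 0) (33, 0) (33, 32.0299)]  |A|=471.3295
6. ⊥bis P2·P5 via (22.785,12.97): [(27.8208, 29.7861) (20.6229, 19.5273) (27.0615, 0) (33, 0) (33, 32.0299)]  |A|=274.6909
7. canonical 5-gon: [(27.8208, 29.7861) (20.6229, 19.5273) (27.0615, 0) (33, 0) (33, 32.0299)]
8. shoelace: 274.6909

Area of P2's cell: 274.6909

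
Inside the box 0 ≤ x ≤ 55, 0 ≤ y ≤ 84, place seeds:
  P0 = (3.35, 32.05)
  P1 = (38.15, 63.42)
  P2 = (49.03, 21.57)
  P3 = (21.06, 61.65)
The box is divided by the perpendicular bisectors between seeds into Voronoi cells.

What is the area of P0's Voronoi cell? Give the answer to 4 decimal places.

Area of P0's cell: 1144.3468

1. box [0,55]×[0,84]: [(0, 0) (55, 0) (55, 84) (0, 84)]
2. ⊥bis P0·P1 via (20.75,47.735): [(0, 70.7538) (0, 0) (55, 0) (55, 9.7401)]  |A|=2213.5825
3. ⊥bis P0·P2 via (26.19,26.81): [(28.9131, 38.6794) (0, 70.7538) (0, 0) (20.0392, 0)]  |A|=1410.4072
4. ⊥bis P0·P3 via (12.205,46.85): [(28.5447, 37.0738) (0, 54.1524) (0, 0) (20.0392, 0)]  |A|=1144.3468
5. canonical 4-gon: [(28.5447, 37.0738) (0, 54.1524) (0, 0) (20.0392, 0)]
6. shoelace: 1144.3468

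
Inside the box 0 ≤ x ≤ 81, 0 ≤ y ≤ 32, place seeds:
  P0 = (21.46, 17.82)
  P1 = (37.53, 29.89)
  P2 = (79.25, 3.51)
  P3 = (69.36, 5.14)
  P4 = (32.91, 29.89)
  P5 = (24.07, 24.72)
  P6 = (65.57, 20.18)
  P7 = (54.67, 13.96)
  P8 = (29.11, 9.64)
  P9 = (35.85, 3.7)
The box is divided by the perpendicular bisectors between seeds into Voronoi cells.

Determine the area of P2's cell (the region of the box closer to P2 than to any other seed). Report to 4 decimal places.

1. box [0,81]×[0,32]: [(0, 0) (81, 0) (81, 32) (0, 32)]
2. ⊥bis P2·P0 via (50.355,10.665): [(47.7141, 0) (81, 0) (81, 32) (55.638, 32)]  |A|=938.3662
3. ⊥bis P2·P1 via (58.39,16.7): [(47.8304, 0) (81, 0) (81, 32) (68.0644, 32)]  |A|=737.6838
4. ⊥bis P2·P3 via (74.305,4.325): [(73.5922, 0) (81, 0) (81, 32) (78.8662, 32)]  |A|=152.6659
5. ⊥bis P2·P4 via (56.08,16.7): [(73.5922, 0) (81, 0) (81, 32) (78.8662, 32)]  |A|=152.6659
6. ⊥bis P2·P5 via (51.66,14.115): [(73.5922, 0) (81, 0) (81, 32) (78.8662, 32)]  |A|=152.6659
7. ⊥bis P2·P6 via (72.41,11.845): [(76.0346, 14.8195) (73.5922, 0) (81, 0) (81, 18.8943)]  |A|=101.7986
8. ⊥bis P2·P7 via (66.96,8.735): [(76.0346, 14.8195) (73.5922, 0) (81, 0) (81, 18.8943)]  |A|=101.7986
9. ⊥bis P2·P8 via (54.18,6.575): [(76.0346, 14.8195) (73.5922, 0) (81, 0) (81, 18.8943)]  |A|=101.7986
10. ⊥bis P2·P9 via (57.55,3.605): [(76.0346, 14.8195) (73.5922, 0) (81, 0) (81, 18.8943)]  |A|=101.7986
11. canonical 4-gon: [(76.0346, 14.8195) (73.5922, 0) (81, 0) (81, 18.8943)]
12. shoelace: 101.7986

Area of P2's cell: 101.7986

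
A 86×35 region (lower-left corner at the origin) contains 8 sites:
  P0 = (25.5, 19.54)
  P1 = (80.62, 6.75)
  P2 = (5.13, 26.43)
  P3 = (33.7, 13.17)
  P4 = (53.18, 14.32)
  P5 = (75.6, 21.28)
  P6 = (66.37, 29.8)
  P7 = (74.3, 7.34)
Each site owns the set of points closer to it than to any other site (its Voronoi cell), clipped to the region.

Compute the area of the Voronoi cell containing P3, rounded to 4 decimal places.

1. box [0,86]×[0,35]: [(0, 0) (86, 0) (86, 35) (0, 35)]
2. ⊥bis P3·P0 via (29.6,16.355): [(16.895, 0) (86, 0) (86, 35) (44.084, 35)]  |A|=1942.8686
3. ⊥bis P3·P1 via (57.16,9.96): [(16.895, 0) (55.7972, 0) (60.5862, 35) (44.084, 35)]  |A|=969.5776
4. ⊥bis P3·P2 via (19.415,19.8): [(16.895, 0) (55.7972, 0) (60.5862, 35) (44.084, 35)]  |A|=969.5776
5. ⊥bis P3·P4 via (43.44,13.745): [(42.3193, 32.7284) (16.895, 0) (44.2514, 0)]  |A|=447.6665
6. ⊥bis P3·P5 via (54.65,17.225): [(42.3193, 32.7284) (16.895, 0) (44.2514, 0)]  |A|=447.6665
7. ⊥bis P3·P6 via (50.035,21.485): [(42.3193, 32.7284) (16.895, 0) (44.2514, 0)]  |A|=447.6665
8. ⊥bis P3·P7 via (54,10.255): [(42.3193, 32.7284) (16.895, 0) (44.2514, 0)]  |A|=447.6665
9. canonical 3-gon: [(42.3193, 32.7284) (16.895, 0) (44.2514, 0)]
10. shoelace: 447.6665

Area of P3's cell: 447.6665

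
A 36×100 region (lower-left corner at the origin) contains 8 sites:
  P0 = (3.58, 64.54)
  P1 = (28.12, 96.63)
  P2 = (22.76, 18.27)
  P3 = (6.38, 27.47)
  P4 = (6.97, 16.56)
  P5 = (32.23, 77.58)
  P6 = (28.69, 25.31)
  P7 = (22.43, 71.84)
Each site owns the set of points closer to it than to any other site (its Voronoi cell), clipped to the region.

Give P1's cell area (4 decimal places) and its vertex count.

Area of P1's cell: 452.0267 (6 vertices)

1. box [0,36]×[0,100]: [(0, 0) (36, 0) (36, 100) (0, 100)]
2. ⊥bis P1·P0 via (15.85,80.585): [(0, 92.7059) (36, 65.1758) (36, 100) (0, 100)]  |A|=758.1297
3. ⊥bis P1·P2 via (25.44,57.45): [(0, 92.7059) (36, 65.1758) (36, 100) (0, 100)]  |A|=758.1297
4. ⊥bis P1·P3 via (17.25,62.05): [(0, 92.7059) (36, 65.1758) (36, 100) (0, 100)]  |A|=758.1297
5. ⊥bis P1·P4 via (17.545,56.595): [(0, 92.7059) (36, 65.1758) (36, 100) (0, 100)]  |A|=758.1297
6. ⊥bis P1·P5 via (30.175,87.105): [(0, 92.7059) (12.3523, 83.2598) (36, 88.3617) (36, 100) (0, 100)]  |A|=483.9826
7. ⊥bis P1·P6 via (28.405,60.97): [(0, 92.7059) (12.3523, 83.2598) (36, 88.3617) (36, 100) (0, 100)]  |A|=483.9826
8. ⊥bis P1·P7 via (25.275,84.235): [(0, 92.7059) (4.988, 88.8914) (21.2037, 85.1695) (36, 88.3617) (36, 100) (0, 100)]  |A|=452.0267
9. canonical 6-gon: [(0, 92.7059) (4.988, 88.8914) (21.2037, 85.1695) (36, 88.3617) (36, 100) (0, 100)]
10. shoelace: 452.0267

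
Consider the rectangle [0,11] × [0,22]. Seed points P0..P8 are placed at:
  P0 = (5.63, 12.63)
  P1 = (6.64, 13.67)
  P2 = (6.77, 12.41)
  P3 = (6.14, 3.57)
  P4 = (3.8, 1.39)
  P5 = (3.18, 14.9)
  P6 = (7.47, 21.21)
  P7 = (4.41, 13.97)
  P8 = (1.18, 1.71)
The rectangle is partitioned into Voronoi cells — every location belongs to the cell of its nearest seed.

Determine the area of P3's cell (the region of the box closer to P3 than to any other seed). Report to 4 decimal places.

Area of P3's cell: 55.7124

1. box [0,11]×[0,22]: [(0, 0) (11, 0) (11, 22) (0, 22)]
2. ⊥bis P3·P0 via (5.885,8.1): [(0, 7.7687) (0, 0) (11, 0) (11, 8.3879)]  |A|=88.8616
3. ⊥bis P3·P1 via (6.39,8.62): [(0, 7.7687) (0, 0) (11, 0) (11, 8.3879)]  |A|=88.8616
4. ⊥bis P3·P2 via (6.455,7.99): [(5.3411, 8.0694) (0, 7.7687) (0, 0) (11, 0) (11, 7.6661)]  |A|=86.8192
5. ⊥bis P3·P4 via (4.97,2.48): [(5.3411, 8.0694) (0.0408, 7.771) (7.2804, 0) (11, 0) (11, 7.6661)]  |A|=58.3727
6. ⊥bis P3·P5 via (4.66,9.235): [(5.3411, 8.0694) (0.0408, 7.771) (7.2804, 0) (11, 0) (11, 7.6661)]  |A|=58.3727
7. ⊥bis P3·P6 via (6.805,12.39): [(5.3411, 8.0694) (0.0408, 7.771) (7.2804, 0) (11, 0) (11, 7.6661)]  |A|=58.3727
8. ⊥bis P3·P7 via (5.275,8.77): [(5.3411, 8.0694) (0.0408, 7.771) (7.2804, 0) (11, 0) (11, 7.6661)]  |A|=58.3727
9. ⊥bis P3·P8 via (3.66,2.64): [(5.3411, 8.0694) (1.7008, 7.8645) (2.8779, 4.7257) (7.2804, 0) (11, 0) (11, 7.6661)]  |A|=55.7124
10. canonical 6-gon: [(5.3411, 8.0694) (1.7008, 7.8645) (2.8779, 4.7257) (7.2804, 0) (11, 0) (11, 7.6661)]
11. shoelace: 55.7124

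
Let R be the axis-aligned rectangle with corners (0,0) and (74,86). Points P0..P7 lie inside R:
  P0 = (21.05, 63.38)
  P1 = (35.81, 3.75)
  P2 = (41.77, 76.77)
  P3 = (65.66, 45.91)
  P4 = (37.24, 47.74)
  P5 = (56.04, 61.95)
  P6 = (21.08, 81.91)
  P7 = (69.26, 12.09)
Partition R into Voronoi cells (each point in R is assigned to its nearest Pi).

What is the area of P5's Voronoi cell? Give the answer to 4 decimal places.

1. box [0,74]×[0,86]: [(0, 0) (74, 0) (74, 86) (0, 86)]
2. ⊥bis P5·P0 via (38.545,62.665): [(35.984, 0) (74, 0) (74, 86) (39.4987, 86)]  |A|=3118.2469
3. ⊥bis P5·P1 via (45.925,32.85): [(37.4469, 35.7969) (74, 23.0913) (74, 86) (39.4987, 86)]  |A|=2015.7895
4. ⊥bis P5·P2 via (48.905,69.36): [(38.4054, 59.2501) (37.4469, 35.7969) (74, 23.0913) (74, 86) (66.1863, 86)]  |A|=1658.8432
5. ⊥bis P5·P3 via (60.85,53.93): [(38.4054, 59.2501) (37.6186, 39.9969) (74, 61.8167) (74, 86) (66.1863, 86)]  |A|=876.5479
6. ⊥bis P5·P4 via (46.64,54.845): [(41.2443, 61.9836) (51.5483, 48.3513) (74, 61.8167) (74, 86) (66.1863, 86)]  |A|=712.3064
7. ⊥bis P5·P6 via (38.56,71.93): [(41.2443, 61.9836) (51.5483, 48.3513) (74, 61.8167) (74, 86) (66.1863, 86)]  |A|=712.3064
8. ⊥bis P5·P7 via (62.65,37.02): [(41.2443, 61.9836) (51.5483, 48.3513) (74, 61.8167) (74, 86) (66.1863, 86)]  |A|=712.3064
9. canonical 5-gon: [(41.2443, 61.9836) (51.5483, 48.3513) (74, 61.8167) (74, 86) (66.1863, 86)]
10. shoelace: 712.3064

Area of P5's cell: 712.3064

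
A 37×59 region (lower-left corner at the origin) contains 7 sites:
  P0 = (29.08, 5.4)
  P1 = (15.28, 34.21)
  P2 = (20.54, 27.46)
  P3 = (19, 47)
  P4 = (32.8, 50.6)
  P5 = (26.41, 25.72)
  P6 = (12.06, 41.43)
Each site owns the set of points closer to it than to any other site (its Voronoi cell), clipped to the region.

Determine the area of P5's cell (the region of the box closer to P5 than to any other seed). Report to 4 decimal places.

1. box [0,37]×[0,59]: [(0, 0) (37, 0) (37, 59) (0, 59)]
2. ⊥bis P5·P0 via (27.745,15.56): [(0, 11.9144) (37, 16.7761) (37, 59) (0, 59)]  |A|=1652.2265
3. ⊥bis P5·P1 via (20.845,29.965): [(7.8642, 12.9477) (37, 16.7761) (37, 51.1435)]  |A|=500.6614
4. ⊥bis P5·P2 via (23.475,26.59): [(26.7829, 37.7493) (19.8999, 14.5292) (37, 16.7761) (37, 51.1435)]  |A|=366.3684
5. ⊥bis P5·P3 via (22.705,36.36): [(26.8148, 37.7911) (26.7829, 37.7493) (19.8999, 14.5292) (37, 16.7761) (37, 41.3377)]  |A|=316.4315
6. ⊥bis P5·P4 via (29.605,38.16): [(28.6089, 38.4158) (26.8148, 37.7911) (26.7829, 37.7493) (19.8999, 14.5292) (37, 16.7761) (37, 36.2607)]  |A|=295.1307
7. ⊥bis P5·P6 via (19.235,33.575): [(28.6089, 38.4158) (26.8148, 37.7911) (26.7829, 37.7493) (19.8999, 14.5292) (37, 16.7761) (37, 36.2607)]  |A|=295.1307
8. canonical 6-gon: [(28.6089, 38.4158) (26.8148, 37.7911) (26.7829, 37.7493) (19.8999, 14.5292) (37, 16.7761) (37, 36.2607)]
9. shoelace: 295.1307

Area of P5's cell: 295.1307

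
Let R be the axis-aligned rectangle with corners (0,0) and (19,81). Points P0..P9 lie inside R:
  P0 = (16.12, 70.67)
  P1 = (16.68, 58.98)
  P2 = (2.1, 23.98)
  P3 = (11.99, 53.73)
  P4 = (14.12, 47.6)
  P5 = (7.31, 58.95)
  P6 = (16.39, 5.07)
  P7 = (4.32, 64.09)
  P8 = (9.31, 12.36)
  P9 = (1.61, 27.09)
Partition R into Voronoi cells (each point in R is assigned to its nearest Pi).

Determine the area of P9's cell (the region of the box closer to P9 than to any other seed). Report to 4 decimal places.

1. box [0,19]×[0,81]: [(0, 0) (19, 0) (19, 81) (0, 81)]
2. ⊥bis P9·P0 via (8.865,48.88): [(0, 51.8316) (0, 0) (19, 0) (19, 45.5055)]  |A|=924.7029
3. ⊥bis P9·P1 via (9.145,43.035): [(0, 47.3566) (0, 0) (19, 0) (19, 38.3779)]  |A|=814.4776
4. ⊥bis P9·P2 via (1.855,25.535): [(0, 47.3566) (0, 25.2427) (19, 28.2363) (19, 38.3779)]  |A|=306.4267
5. ⊥bis P9·P3 via (6.8,40.41): [(0, 43.0595) (0, 25.2427) (19, 28.2363) (19, 35.6564)]  |A|=239.7507
6. ⊥bis P9·P4 via (7.865,37.345): [(0, 42.1422) (0, 25.2427) (19, 28.2363) (19, 30.5532)]  |A|=182.5562
7. ⊥bis P9·P5 via (4.46,43.02): [(0, 42.1422) (0, 25.2427) (19, 28.2363) (19, 30.5532)]  |A|=182.5562
8. ⊥bis P9·P6 via (9,16.08): [(0, 42.1422) (0, 25.2427) (19, 28.2363) (19, 30.5532)]  |A|=182.5562
9. ⊥bis P9·P7 via (2.965,45.59): [(0, 42.1422) (0, 25.2427) (19, 28.2363) (19, 30.5532)]  |A|=182.5562
10. ⊥bis P9·P8 via (5.46,19.725): [(0, 42.1422) (0, 25.2427) (19, 28.2363) (19, 30.5532)]  |A|=182.5562
11. canonical 4-gon: [(0, 42.1422) (0, 25.2427) (19, 28.2363) (19, 30.5532)]
12. shoelace: 182.5562

Area of P9's cell: 182.5562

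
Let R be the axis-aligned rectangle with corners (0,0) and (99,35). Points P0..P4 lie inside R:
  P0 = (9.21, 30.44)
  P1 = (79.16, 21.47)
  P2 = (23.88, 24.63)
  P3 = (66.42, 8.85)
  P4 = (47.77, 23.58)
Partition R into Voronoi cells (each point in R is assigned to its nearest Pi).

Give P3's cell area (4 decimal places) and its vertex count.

1. box [0,99]×[0,35]: [(0, 0) (99, 0) (99, 35) (0, 35)]
2. ⊥bis P3·P0 via (37.815,19.645): [(30.4013, 0) (99, 0) (99, 35) (43.6097, 35)]  |A|=2169.8069
3. ⊥bis P3·P1 via (72.79,15.16): [(30.4013, 0) (87.8072, 0) (53.1369, 35) (43.6097, 35)]  |A|=1171.3284
4. ⊥bis P3·P2 via (45.15,16.74): [(38.9404, 0) (87.8072, 0) (53.1369, 35) (51.9235, 35)]  |A|=876.4043
5. ⊥bis P3·P4 via (57.095,16.215): [(44.2882, 0) (87.8072, 0) (63.594, 24.4435)]  |A|=531.8781
6. canonical 3-gon: [(44.2882, 0) (87.8072, 0) (63.594, 24.4435)]
7. shoelace: 531.8781

Area of P3's cell: 531.8781 (3 vertices)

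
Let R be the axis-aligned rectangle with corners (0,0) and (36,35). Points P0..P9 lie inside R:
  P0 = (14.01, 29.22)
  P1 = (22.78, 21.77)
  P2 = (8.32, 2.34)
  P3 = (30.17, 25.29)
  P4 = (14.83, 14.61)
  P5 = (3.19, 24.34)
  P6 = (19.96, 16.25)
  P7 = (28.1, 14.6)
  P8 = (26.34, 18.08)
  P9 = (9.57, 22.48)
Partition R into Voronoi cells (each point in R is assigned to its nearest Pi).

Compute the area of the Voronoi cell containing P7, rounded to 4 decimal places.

Area of P7's cell: 229.2462

1. box [0,36]×[0,35]: [(0, 0) (36, 0) (36, 35) (0, 35)]
2. ⊥bis P7·P0 via (21.055,21.91): [(0, 1.6183) (0, 0) (36, 0) (36, 35) (34.6374, 35)]  |A|=681.8723
3. ⊥bis P7·P1 via (25.44,18.185): [(0.9313, 0) (36, 0) (36, 26.0203)]  |A|=456.2497
4. ⊥bis P7·P2 via (18.21,8.47): [(16.3629, 11.45) (23.4599, 0) (36, 0) (36, 26.0203)]  |A|=327.2735
5. ⊥bis P7·P3 via (29.135,19.945): [(28.0858, 20.1482) (16.3629, 11.45) (23.4599, 0) (36, 0) (36, 18.6157)]  |A|=297.9727
6. ⊥bis P7·P4 via (21.465,14.605): [(28.0858, 20.1482) (21.4655, 15.236) (21.4564, 3.2323) (23.4599, 0) (36, 0) (36, 18.6157)]  |A|=267.3652
7. ⊥bis P7·P5 via (15.645,19.47): [(28.0858, 20.1482) (21.4655, 15.236) (21.4564, 3.2323) (23.4599, 0) (36, 0) (36, 18.6157)]  |A|=267.3652
8. ⊥bis P7·P6 via (24.03,15.425): [(28.0858, 20.1482) (24.4389, 17.4422) (21.5333, 3.1082) (23.4599, 0) (36, 0) (36, 18.6157)]  |A|=248.7977
9. ⊥bis P7·P8 via (27.22,16.34): [(32.9047, 19.215) (23.8723, 14.6469) (21.5333, 3.1082) (23.4599, 0) (36, 0) (36, 18.6157)]  |A|=229.2462
10. ⊥bis P7·P9 via (18.835,18.54): [(32.9047, 19.215) (23.8723, 14.6469) (21.5333, 3.1082) (23.4599, 0) (36, 0) (36, 18.6157)]  |A|=229.2462
11. canonical 6-gon: [(32.9047, 19.215) (23.8723, 14.6469) (21.5333, 3.1082) (23.4599, 0) (36, 0) (36, 18.6157)]
12. shoelace: 229.2462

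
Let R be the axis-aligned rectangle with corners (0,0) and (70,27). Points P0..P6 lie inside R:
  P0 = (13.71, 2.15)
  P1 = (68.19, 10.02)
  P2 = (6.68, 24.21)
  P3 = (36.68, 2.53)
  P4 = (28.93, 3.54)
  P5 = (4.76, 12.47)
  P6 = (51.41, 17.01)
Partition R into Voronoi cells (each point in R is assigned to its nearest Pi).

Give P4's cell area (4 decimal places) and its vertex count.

1. box [0,70]×[0,27]: [(0, 0) (70, 0) (70, 27) (0, 27)]
2. ⊥bis P4·P0 via (21.32,2.845): [(21.5798, 0) (70, 0) (70, 27) (19.114, 27)]  |A|=1340.6335
3. ⊥bis P4·P1 via (48.56,6.78): [(21.5798, 0) (49.6791, 0) (45.2226, 27) (19.114, 27)]  |A|=731.8062
4. ⊥bis P4·P2 via (17.805,13.875): [(20.0882, 16.3327) (21.5798, 0) (49.6791, 0) (45.2226, 27) (29.998, 27)]  |A|=673.755
5. ⊥bis P4·P3 via (32.805,3.035): [(20.0882, 16.3327) (21.5798, 0) (32.4095, 0) (35.9282, 27) (29.998, 27)]  |A|=315.1406
6. ⊥bis P4·P5 via (16.845,8.005): [(20.0882, 16.3327) (21.5798, 0) (32.4095, 0) (35.9282, 27) (29.998, 27)]  |A|=315.1406
7. ⊥bis P4·P6 via (40.17,10.275): [(20.0882, 16.3327) (21.5798, 0) (32.4095, 0) (34.8957, 19.0773) (30.1484, 27) (29.998, 27)]  |A|=292.2448
8. canonical 6-gon: [(20.0882, 16.3327) (21.5798, 0) (32.4095, 0) (34.8957, 19.0773) (30.1484, 27) (29.998, 27)]
9. shoelace: 292.2448

Area of P4's cell: 292.2448 (6 vertices)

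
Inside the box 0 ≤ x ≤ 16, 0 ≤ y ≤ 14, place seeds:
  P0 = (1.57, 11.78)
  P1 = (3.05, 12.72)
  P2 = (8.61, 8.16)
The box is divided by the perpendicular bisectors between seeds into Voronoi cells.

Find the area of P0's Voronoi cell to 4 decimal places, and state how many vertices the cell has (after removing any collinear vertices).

1. box [0,16]×[0,14]: [(0, 0) (16, 0) (16, 14) (0, 14)]
2. ⊥bis P0·P1 via (2.31,12.25): [(0, 0) (10.0904, 0) (1.1985, 14) (0, 14)]  |A|=79.0224
3. ⊥bis P0·P2 via (5.09,9.97): [(0, 0.0712) (4.4941, 8.8112) (1.1985, 14) (0, 14)]  |A|=34.4083
4. canonical 4-gon: [(0, 0.0712) (4.4941, 8.8112) (1.1985, 14) (0, 14)]
5. shoelace: 34.4083

Area of P0's cell: 34.4083 (4 vertices)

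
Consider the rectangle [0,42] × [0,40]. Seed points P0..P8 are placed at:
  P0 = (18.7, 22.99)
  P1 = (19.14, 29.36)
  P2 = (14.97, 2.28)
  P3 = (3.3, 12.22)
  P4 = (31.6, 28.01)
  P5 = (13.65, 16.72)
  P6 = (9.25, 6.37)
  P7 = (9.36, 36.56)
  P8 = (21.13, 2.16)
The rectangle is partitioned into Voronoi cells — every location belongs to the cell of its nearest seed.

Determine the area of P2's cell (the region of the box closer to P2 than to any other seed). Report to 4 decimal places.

Area of P2's cell: 54.5911

1. box [0,42]×[0,40]: [(0, 0) (42, 0) (42, 40) (0, 40)]
2. ⊥bis P2·P0 via (16.835,12.635): [(0, 15.6671) (0, 0) (42, 0) (42, 8.1026)]  |A|=499.164
3. ⊥bis P2·P1 via (17.055,15.82): [(0, 15.6671) (0, 0) (42, 0) (42, 8.1026)]  |A|=499.164
4. ⊥bis P2·P3 via (9.135,7.25): [(14.1358, 13.1211) (2.9598, 0) (42, 0) (42, 8.1026)]  |A|=369.013
5. ⊥bis P2·P4 via (23.285,15.145): [(31.1604, 10.0549) (14.1358, 13.1211) (2.9598, 0) (42, 0) (42, 3.049)]  |A|=341.6233
6. ⊥bis P2·P5 via (14.31,9.5): [(31.1604, 10.0549) (27.5311, 10.7086) (10.7763, 9.177) (2.9598, 0) (42, 0) (42, 3.049)]  |A|=311.1542
7. ⊥bis P2·P6 via (12.11,4.325): [(31.1604, 10.0549) (27.5311, 10.7086) (15.9152, 9.6467) (9.0175, 0) (42, 0) (42, 3.049)]  |A|=260.1917
8. ⊥bis P2·P7 via (12.165,19.42): [(31.1604, 10.0549) (27.5311, 10.7086) (15.9152, 9.6467) (9.0175, 0) (42, 0) (42, 3.049)]  |A|=260.1917
9. ⊥bis P2·P8 via (18.05,2.22): [(18.1987, 9.8555) (15.9152, 9.6467) (9.0175, 0) (18.0068, 0)]  |A|=54.5911
10. canonical 4-gon: [(18.1987, 9.8555) (15.9152, 9.6467) (9.0175, 0) (18.0068, 0)]
11. shoelace: 54.5911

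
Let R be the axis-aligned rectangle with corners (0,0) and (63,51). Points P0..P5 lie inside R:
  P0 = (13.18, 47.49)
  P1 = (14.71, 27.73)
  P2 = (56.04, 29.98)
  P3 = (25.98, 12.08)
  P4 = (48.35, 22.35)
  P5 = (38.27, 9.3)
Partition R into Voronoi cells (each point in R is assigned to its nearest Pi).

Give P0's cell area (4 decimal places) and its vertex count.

Area of P0's cell: 483.5372 (5 vertices)

1. box [0,63]×[0,51]: [(0, 0) (63, 0) (63, 51) (0, 51)]
2. ⊥bis P0·P1 via (13.945,37.61): [(0, 36.5303) (63, 41.4083) (63, 51) (0, 51)]  |A|=757.9361
3. ⊥bis P0·P2 via (34.61,38.735): [(0, 36.5303) (34.8104, 39.2256) (39.6207, 51) (0, 51)]  |A|=485.1044
4. ⊥bis P0·P3 via (19.58,29.785): [(0, 36.5303) (34.8104, 39.2256) (39.6207, 51) (0, 51)]  |A|=485.1044
5. ⊥bis P0·P4 via (30.765,34.92): [(0, 36.5303) (33.786, 39.1463) (36.1013, 42.3853) (39.6207, 51) (0, 51)]  |A|=483.5372
6. ⊥bis P0·P5 via (25.725,28.395): [(0, 36.5303) (33.786, 39.1463) (36.1013, 42.3853) (39.6207, 51) (0, 51)]  |A|=483.5372
7. canonical 5-gon: [(0, 36.5303) (33.786, 39.1463) (36.1013, 42.3853) (39.6207, 51) (0, 51)]
8. shoelace: 483.5372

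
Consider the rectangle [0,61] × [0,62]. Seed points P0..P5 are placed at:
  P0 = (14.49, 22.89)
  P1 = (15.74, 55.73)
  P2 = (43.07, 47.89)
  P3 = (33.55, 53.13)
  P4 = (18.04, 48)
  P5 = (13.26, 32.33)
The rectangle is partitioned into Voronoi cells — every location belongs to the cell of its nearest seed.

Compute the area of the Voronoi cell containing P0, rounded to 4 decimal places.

Area of P0's cell: 1330.9494

1. box [0,61]×[0,62]: [(0, 0) (61, 0) (61, 62) (0, 62)]
2. ⊥bis P0·P1 via (15.115,39.31): [(0, 39.8853) (0, 0) (61, 0) (61, 37.5635)]  |A|=2362.1881
3. ⊥bis P0·P2 via (28.78,35.39): [(25.7036, 38.907) (0, 39.8853) (0, 0) (59.737, 0)]  |A|=1674.6898
4. ⊥bis P0·P3 via (24.02,38.01): [(29.5212, 34.5426) (22.3972, 39.0328) (0, 39.8853) (0, 0) (59.737, 0)]  |A|=1667.715
5. ⊥bis P0·P4 via (16.265,35.445): [(30.4912, 33.4337) (0, 37.7445) (0, 0) (59.737, 0)]  |A|=1574.0528
6. ⊥bis P0·P5 via (13.875,27.61): [(33.3642, 30.1494) (0, 25.8021) (0, 0) (59.737, 0)]  |A|=1330.9494
7. canonical 4-gon: [(33.3642, 30.1494) (0, 25.8021) (0, 0) (59.737, 0)]
8. shoelace: 1330.9494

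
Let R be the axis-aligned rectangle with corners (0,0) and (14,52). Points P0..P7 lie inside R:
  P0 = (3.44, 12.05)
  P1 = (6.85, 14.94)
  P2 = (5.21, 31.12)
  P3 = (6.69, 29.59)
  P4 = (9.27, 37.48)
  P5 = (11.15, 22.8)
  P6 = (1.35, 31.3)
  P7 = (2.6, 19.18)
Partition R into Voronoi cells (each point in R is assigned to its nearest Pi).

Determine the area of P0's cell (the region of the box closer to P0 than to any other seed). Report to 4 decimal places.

Area of P0's cell: 151.1416

1. box [0,14]×[0,52]: [(0, 0) (14, 0) (14, 52) (0, 52)]
2. ⊥bis P0·P1 via (5.145,13.495): [(0, 19.5657) (0, 0) (14, 0) (14, 3.0467)]  |A|=158.2872
3. ⊥bis P0·P2 via (4.325,21.585): [(0, 19.5657) (0, 0) (14, 0) (14, 3.0467)]  |A|=158.2872
4. ⊥bis P0·P3 via (5.065,20.82): [(0, 19.5657) (0, 0) (14, 0) (14, 3.0467)]  |A|=158.2872
5. ⊥bis P0·P4 via (6.355,24.765): [(0, 19.5657) (0, 0) (14, 0) (14, 3.0467)]  |A|=158.2872
6. ⊥bis P0·P5 via (7.295,17.425): [(0, 19.5657) (0, 0) (14, 0) (14, 3.0467)]  |A|=158.2872
7. ⊥bis P0·P6 via (2.395,21.675): [(0, 19.5657) (0, 0) (14, 0) (14, 3.0467)]  |A|=158.2872
8. ⊥bis P0·P7 via (3.02,15.615): [(3.3185, 15.6502) (0, 15.2592) (0, 0) (14, 0) (14, 3.0467)]  |A|=151.1416
9. canonical 5-gon: [(3.3185, 15.6502) (0, 15.2592) (0, 0) (14, 0) (14, 3.0467)]
10. shoelace: 151.1416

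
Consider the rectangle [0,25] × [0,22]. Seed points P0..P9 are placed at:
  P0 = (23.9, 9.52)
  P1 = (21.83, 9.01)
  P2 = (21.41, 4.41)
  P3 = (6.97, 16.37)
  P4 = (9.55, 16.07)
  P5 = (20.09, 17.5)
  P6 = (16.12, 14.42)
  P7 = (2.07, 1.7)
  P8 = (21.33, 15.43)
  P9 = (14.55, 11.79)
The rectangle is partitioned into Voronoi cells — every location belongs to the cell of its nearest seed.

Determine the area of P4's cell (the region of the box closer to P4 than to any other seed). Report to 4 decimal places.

Area of P4's cell: 51.5189

1. box [0,25]×[0,22]: [(0, 0) (25, 0) (25, 22) (0, 22)]
2. ⊥bis P4·P0 via (16.725,12.795): [(0, 0) (10.8848, 0) (20.9266, 22) (0, 22)]  |A|=349.9249
3. ⊥bis P4·P1 via (15.69,12.54): [(0, 0) (8.4805, 0) (20.1478, 20.2937) (20.9266, 22) (0, 22)]  |A|=325.5293
4. ⊥bis P4·P2 via (15.48,10.24): [(0, 0) (5.4127, 0) (12.8011, 7.5152) (20.1478, 20.2937) (20.9266, 22) (0, 22)]  |A|=314.0016
5. ⊥bis P4·P3 via (8.26,16.22): [(6.5029, 1.1089) (12.8011, 7.5152) (20.1478, 20.2937) (20.9266, 22) (8.9321, 22)]  |A|=146.1681
6. ⊥bis P4·P5 via (14.82,16.785): [(6.5029, 1.1089) (12.8011, 7.5152) (15.4521, 12.1262) (14.1125, 22) (8.9321, 22)]  |A|=111.7018
7. ⊥bis P4·P6 via (12.835,15.245): [(6.5029, 1.1089) (10.2393, 4.9094) (14.2594, 20.9168) (14.1125, 22) (8.9321, 22)]  |A|=82.034
8. ⊥bis P4·P7 via (5.81,8.885): [(7.3159, 8.1011) (10.6102, 6.3863) (14.2594, 20.9168) (14.1125, 22) (8.9321, 22)]  |A|=67.7654
9. ⊥bis P4·P8 via (15.44,15.75): [(7.3159, 8.1011) (10.6102, 6.3863) (14.2594, 20.9168) (14.1125, 22) (8.9321, 22)]  |A|=67.7654
10. ⊥bis P4·P9 via (12.05,13.93): [(7.3561, 8.4465) (12.6936, 14.6818) (14.2594, 20.9168) (14.1125, 22) (8.9321, 22)]  |A|=51.5189
11. canonical 5-gon: [(7.3561, 8.4465) (12.6936, 14.6818) (14.2594, 20.9168) (14.1125, 22) (8.9321, 22)]
12. shoelace: 51.5189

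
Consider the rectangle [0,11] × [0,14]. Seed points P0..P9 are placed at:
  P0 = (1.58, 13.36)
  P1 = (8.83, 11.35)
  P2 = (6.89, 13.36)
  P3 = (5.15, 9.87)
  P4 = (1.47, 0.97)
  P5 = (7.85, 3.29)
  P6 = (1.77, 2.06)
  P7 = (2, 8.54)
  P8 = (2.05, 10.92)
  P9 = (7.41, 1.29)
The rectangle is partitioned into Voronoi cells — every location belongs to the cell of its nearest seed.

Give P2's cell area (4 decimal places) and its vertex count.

1. box [0,11]×[0,14]: [(0, 0) (11, 0) (11, 14) (0, 14)]
2. ⊥bis P2·P0 via (4.235,13.36): [(4.235, 0) (11, 0) (11, 14) (4.235, 14)]  |A|=94.71
3. ⊥bis P2·P1 via (7.86,12.355): [(4.235, 8.8562) (9.5644, 14) (4.235, 14)]  |A|=13.7065
4. ⊥bis P2·P3 via (6.02,11.615): [(4.235, 12.5049) (6.7277, 11.2622) (9.5644, 14) (4.235, 14)]  |A|=9.1589
5. ⊥bis P2·P4 via (4.18,7.165): [(4.235, 12.5049) (6.7277, 11.2622) (9.5644, 14) (4.235, 14)]  |A|=9.1589
6. ⊥bis P2·P5 via (7.37,8.325): [(4.235, 12.5049) (6.7277, 11.2622) (9.5644, 14) (4.235, 14)]  |A|=9.1589
7. ⊥bis P2·P6 via (4.33,7.71): [(4.235, 12.5049) (6.7277, 11.2622) (9.5644, 14) (4.235, 14)]  |A|=9.1589
8. ⊥bis P2·P7 via (4.445,10.95): [(4.235, 12.5049) (6.7277, 11.2622) (9.5644, 14) (4.235, 14)]  |A|=9.1589
9. ⊥bis P2·P8 via (4.47,12.14): [(4.235, 12.6061) (4.3031, 12.471) (6.7277, 11.2622) (9.5644, 14) (4.235, 14)]  |A|=9.1554
10. ⊥bis P2·P9 via (7.15,7.325): [(4.235, 12.6061) (4.3031, 12.471) (6.7277, 11.2622) (9.5644, 14) (4.235, 14)]  |A|=9.1554
11. canonical 5-gon: [(4.235, 12.6061) (4.3031, 12.471) (6.7277, 11.2622) (9.5644, 14) (4.235, 14)]
12. shoelace: 9.1554

Area of P2's cell: 9.1554 (5 vertices)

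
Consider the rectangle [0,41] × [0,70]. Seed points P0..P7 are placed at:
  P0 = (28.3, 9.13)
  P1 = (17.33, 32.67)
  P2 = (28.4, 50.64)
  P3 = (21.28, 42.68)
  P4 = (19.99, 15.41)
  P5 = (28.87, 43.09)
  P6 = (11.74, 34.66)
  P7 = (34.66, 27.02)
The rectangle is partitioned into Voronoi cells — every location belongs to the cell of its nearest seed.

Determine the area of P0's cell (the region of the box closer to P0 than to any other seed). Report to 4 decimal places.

1. box [0,41]×[0,70]: [(0, 0) (41, 0) (41, 70) (0, 70)]
2. ⊥bis P0·P1 via (22.815,20.9): [(0, 10.2679) (0, 0) (41, 0) (41, 29.3745)]  |A|=812.6682
3. ⊥bis P0·P2 via (28.35,29.885): [(0, 10.2679) (0, 0) (41, 0) (41, 29.3745)]  |A|=812.6682
4. ⊥bis P0·P3 via (24.79,25.905): [(40.6974, 29.2335) (0, 10.2679) (0, 0) (41, 0) (41, 29.2968)]  |A|=812.6564
5. ⊥bis P0·P4 via (24.145,12.27): [(40.6974, 29.2335) (34.9353, 26.5482) (14.8724, 0) (41, 0) (41, 29.2968)]  |A|=435.8834
6. ⊥bis P0·P5 via (28.585,26.11): [(34.5287, 26.0102) (14.8724, 0) (41, 0) (41, 25.9016)]  |A|=423.6014
7. ⊥bis P0·P6 via (20.02,21.895): [(34.5287, 26.0102) (14.8724, 0) (41, 0) (41, 25.9016)]  |A|=423.6014
8. ⊥bis P0·P7 via (31.48,18.075): [(29.1562, 18.9011) (14.8724, 0) (41, 0) (41, 14.6906)]  |A|=333.9166
9. canonical 4-gon: [(29.1562, 18.9011) (14.8724, 0) (41, 0) (41, 14.6906)]
10. shoelace: 333.9166

Area of P0's cell: 333.9166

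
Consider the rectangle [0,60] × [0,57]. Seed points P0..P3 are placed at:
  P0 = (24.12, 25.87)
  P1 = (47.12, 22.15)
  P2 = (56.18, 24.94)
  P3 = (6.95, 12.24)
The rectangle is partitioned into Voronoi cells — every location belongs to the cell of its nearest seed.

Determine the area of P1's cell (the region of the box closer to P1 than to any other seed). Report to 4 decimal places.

Area of P1's cell: 785.3411

1. box [0,60]×[0,57]: [(0, 0) (60, 0) (60, 57) (0, 57)]
2. ⊥bis P1·P0 via (35.62,24.01): [(31.7366, 0) (60, 0) (60, 57) (40.9558, 57)]  |A|=1348.2661
3. ⊥bis P1·P2 via (51.65,23.545): [(31.7366, 0) (58.9006, 0) (41.3476, 57) (40.9558, 57)]  |A|=785.3411
4. ⊥bis P1·P3 via (27.035,17.195): [(31.7366, 0) (58.9006, 0) (41.3476, 57) (40.9558, 57)]  |A|=785.3411
5. canonical 4-gon: [(31.7366, 0) (58.9006, 0) (41.3476, 57) (40.9558, 57)]
6. shoelace: 785.3411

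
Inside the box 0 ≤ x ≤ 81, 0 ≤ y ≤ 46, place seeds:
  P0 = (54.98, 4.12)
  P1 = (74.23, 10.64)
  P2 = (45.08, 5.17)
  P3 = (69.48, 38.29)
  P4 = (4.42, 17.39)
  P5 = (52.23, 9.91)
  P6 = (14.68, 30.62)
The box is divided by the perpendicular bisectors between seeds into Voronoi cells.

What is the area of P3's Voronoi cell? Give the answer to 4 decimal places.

1. box [0,81]×[0,46]: [(0, 0) (81, 0) (81, 46) (0, 46)]
2. ⊥bis P3·P0 via (62.23,21.205): [(81, 13.24) (81, 46) (3.7993, 46)]  |A|=1264.5485
3. ⊥bis P3·P1 via (71.855,24.465): [(59.5351, 22.3486) (81, 26.036) (81, 46) (3.7993, 46)]  |A|=1127.2158
4. ⊥bis P3·P2 via (57.28,21.73): [(52.2362, 25.4459) (59.5351, 22.3486) (81, 26.036) (81, 46) (24.3365, 46)]  |A|=916.1541
5. ⊥bis P3·P4 via (36.95,27.84): [(33.2182, 39.4567) (52.2362, 25.4459) (59.5351, 22.3486) (81, 26.036) (81, 46) (31.1162, 46)]  |A|=893.9729
6. ⊥bis P3·P5 via (60.855,24.1): [(32.6428, 41.248) (62.8107, 22.9113) (81, 26.036) (81, 46) (31.1162, 46)]  |A|=815.1243
7. ⊥bis P3·P6 via (42.08,34.455): [(41.9183, 35.6101) (62.8107, 22.9113) (81, 26.036) (81, 46) (40.4641, 46)]  |A|=748.8273
8. canonical 5-gon: [(41.9183, 35.6101) (62.8107, 22.9113) (81, 26.036) (81, 46) (40.4641, 46)]
9. shoelace: 748.8273

Area of P3's cell: 748.8273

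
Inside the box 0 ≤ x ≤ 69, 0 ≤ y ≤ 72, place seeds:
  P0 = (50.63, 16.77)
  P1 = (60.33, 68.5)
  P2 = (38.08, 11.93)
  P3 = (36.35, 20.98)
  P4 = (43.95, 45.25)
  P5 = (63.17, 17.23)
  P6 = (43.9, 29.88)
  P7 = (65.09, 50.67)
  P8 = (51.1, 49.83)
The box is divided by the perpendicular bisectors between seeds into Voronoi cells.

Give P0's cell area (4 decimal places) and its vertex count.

1. box [0,69]×[0,72]: [(0, 0) (69, 0) (69, 72) (0, 72)]
2. ⊥bis P0·P1 via (55.48,42.635): [(0, 53.0382) (0, 0) (69, 0) (69, 40.0998)]  |A|=3213.2612
3. ⊥bis P0·P2 via (44.355,14.35): [(31.7291, 47.0886) (49.8892, 0) (69, 0) (69, 40.0998)]  |A|=1197.2285
4. ⊥bis P0·P3 via (43.49,18.875): [(50.756, 43.5208) (43.1087, 17.5816) (49.8892, 0) (69, 0) (69, 40.0998)]  |A|=936.8157
5. ⊥bis P0·P4 via (47.29,31.01): [(47.0511, 30.954) (43.1087, 17.5816) (49.8892, 0) (69, 0) (69, 36.1021)]  |A|=771.9709
6. ⊥bis P0·P5 via (56.9,17): [(56.3085, 33.1253) (47.0511, 30.954) (43.1087, 17.5816) (49.8892, 0) (57.5236, 0)]  |A|=352.7962
7. ⊥bis P0·P6 via (47.265,23.325): [(56.4942, 28.0628) (44.3627, 21.8351) (43.1087, 17.5816) (49.8892, 0) (57.5236, 0)]  |A|=282.2204
8. ⊥bis P0·P7 via (57.86,33.72): [(56.4942, 28.0628) (44.3627, 21.8351) (43.1087, 17.5816) (49.8892, 0) (57.5236, 0)]  |A|=282.2204
9. ⊥bis P0·P8 via (50.865,33.3): [(56.4942, 28.0628) (44.3627, 21.8351) (43.1087, 17.5816) (49.8892, 0) (57.5236, 0)]  |A|=282.2204
10. canonical 5-gon: [(56.4942, 28.0628) (44.3627, 21.8351) (43.1087, 17.5816) (49.8892, 0) (57.5236, 0)]
11. shoelace: 282.2204

Area of P0's cell: 282.2204 (5 vertices)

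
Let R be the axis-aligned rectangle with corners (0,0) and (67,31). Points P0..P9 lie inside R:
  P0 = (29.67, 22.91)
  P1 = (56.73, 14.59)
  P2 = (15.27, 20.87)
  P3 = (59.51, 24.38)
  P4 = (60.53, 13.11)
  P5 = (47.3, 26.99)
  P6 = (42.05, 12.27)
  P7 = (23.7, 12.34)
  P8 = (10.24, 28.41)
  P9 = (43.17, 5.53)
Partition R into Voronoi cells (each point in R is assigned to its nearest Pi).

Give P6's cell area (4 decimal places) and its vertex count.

Area of P6's cell: 170.2654 (5 vertices)

1. box [0,67]×[0,31]: [(0, 0) (67, 0) (67, 31) (0, 31)]
2. ⊥bis P6·P0 via (35.86,17.59): [(20.7423, 0) (67, 0) (67, 31) (47.3852, 31)]  |A|=1021.0238
3. ⊥bis P6·P1 via (49.39,13.43): [(46.7332, 30.2413) (20.7423, 0) (51.5125, 0)]  |A|=465.2653
4. ⊥bis P6·P2 via (28.66,16.57): [(46.7332, 30.2413) (24.8878, 4.8234) (23.3388, 0) (51.5125, 0)]  |A|=459.0033
5. ⊥bis P6·P3 via (50.78,18.325): [(47.9779, 22.365) (44.3988, 27.5252) (24.8878, 4.8234) (23.3388, 0) (51.5125, 0)]  |A|=448.1199
6. ⊥bis P6·P4 via (51.29,12.69): [(47.9779, 22.365) (44.3988, 27.5252) (24.8878, 4.8234) (23.3388, 0) (51.5125, 0)]  |A|=448.1199
7. ⊥bis P6·P5 via (44.675,19.63): [(48.6333, 18.2183) (39.2701, 21.5577) (24.8878, 4.8234) (23.3388, 0) (51.5125, 0)]  |A|=405.8887
8. ⊥bis P6·P7 via (32.875,12.305): [(48.6333, 18.2183) (39.2701, 21.5577) (32.8819, 14.1249) (32.8281, 0) (51.5125, 0)]  |A|=326.7952
9. ⊥bis P6·P8 via (26.145,20.34): [(48.6333, 18.2183) (39.2701, 21.5577) (32.8819, 14.1249) (32.8281, 0) (51.5125, 0)]  |A|=326.7952
10. ⊥bis P6·P9 via (42.61,8.9): [(49.9141, 10.1137) (48.6333, 18.2183) (39.2701, 21.5577) (32.8819, 14.1249) (32.8558, 7.2791)]  |A|=170.2654
11. canonical 5-gon: [(49.9141, 10.1137) (48.6333, 18.2183) (39.2701, 21.5577) (32.8819, 14.1249) (32.8558, 7.2791)]
12. shoelace: 170.2654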